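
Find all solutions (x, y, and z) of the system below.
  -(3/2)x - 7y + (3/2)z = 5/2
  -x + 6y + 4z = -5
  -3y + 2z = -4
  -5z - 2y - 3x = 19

Row-reduce:
R1 ← R1 / (-3/2).
R2 ← R2 + 1·R1.
R4 ← R4 + 3·R1.
R2 ← R2 / (32/3).
R1 ← R1 − 14/3·R2.
R3 ← R3 + 3·R2.
R4 ← R4 − 12·R2.
R3 ← R3 / (91/32).
R1 ← R1 + 37/16·R3.
R2 ← R2 − 9/32·R3.
R4 ← R4 + 91/8·R3.
Row 4 reduces to 0 = -2, a contradiction. The system is inconsistent.

no solution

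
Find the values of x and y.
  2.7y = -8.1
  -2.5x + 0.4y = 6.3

x = -3, y = -3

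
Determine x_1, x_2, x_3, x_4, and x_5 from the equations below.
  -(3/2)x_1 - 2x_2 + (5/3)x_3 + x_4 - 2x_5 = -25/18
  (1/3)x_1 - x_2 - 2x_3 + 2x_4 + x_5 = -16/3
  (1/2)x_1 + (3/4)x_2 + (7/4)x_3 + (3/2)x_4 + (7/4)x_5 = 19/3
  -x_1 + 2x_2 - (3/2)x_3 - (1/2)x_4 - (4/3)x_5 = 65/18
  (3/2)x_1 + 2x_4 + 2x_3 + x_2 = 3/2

x_1 = -3, x_2 = 8/3, x_3 = 5/3, x_4 = 0, x_5 = 5/3

Row-reduce the augmented matrix:
R1 ← R1 / (-3/2).
R2 ← R2 − 1/3·R1.
R3 ← R3 − 1/2·R1.
R4 ← R4 + 1·R1.
R5 ← R5 − 3/2·R1.
R2 ← R2 / (-13/9).
R1 ← R1 − 4/3·R2.
R3 ← R3 − 1/12·R2.
R4 ← R4 − 10/3·R2.
R5 ← R5 + 1·R2.
R3 ← R3 / (115/52).
R1 ← R1 + 34/13·R3.
R2 ← R2 − 44/39·R3.
R4 ← R4 + 497/78·R3.
R5 ← R5 − 187/39·R3.
R4 ← R4 / (2211/230).
R1 ← R1 − 426/115·R4.
R2 ← R2 + 292/115·R4.
R3 ← R3 − 102/115·R4.
R5 ← R5 + 321/115·R4.
R5 ← R5 / (-703/201).
R1 ← R1 − 96/67·R5.
R2 ← R2 − 47/201·R5.
R3 ← R3 − 6/67·R5.
R4 ← R4 − 94/201·R5.
Reading off the reduced rows gives x_1 = -3, x_2 = 8/3, x_3 = 5/3, x_4 = 0, x_5 = 5/3.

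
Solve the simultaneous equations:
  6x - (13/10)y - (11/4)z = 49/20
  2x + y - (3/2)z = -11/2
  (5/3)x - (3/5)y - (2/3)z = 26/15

Row-reduce:
R1 ← R1 / (6).
R2 ← R2 − 2·R1.
R3 ← R3 − 5/3·R1.
R2 ← R2 / (43/30).
R1 ← R1 + 13/60·R2.
R3 ← R3 + 43/180·R2.
Rank is 2 with 3 unknowns, leaving z free.

infinitely many solutions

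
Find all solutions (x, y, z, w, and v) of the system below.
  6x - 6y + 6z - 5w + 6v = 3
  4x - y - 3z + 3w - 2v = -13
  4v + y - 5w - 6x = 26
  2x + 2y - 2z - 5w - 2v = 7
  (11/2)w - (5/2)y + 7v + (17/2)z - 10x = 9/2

Row-reduce:
R1 ← R1 / (6).
R2 ← R2 − 4·R1.
R3 ← R3 + 6·R1.
R4 ← R4 − 2·R1.
R5 ← R5 + 10·R1.
R2 ← R2 / (3).
R1 ← R1 + 1·R2.
R3 ← R3 + 5·R2.
R4 ← R4 − 4·R2.
R5 ← R5 + 25/2·R2.
R3 ← R3 / (-17/3).
R1 ← R1 + 4/3·R3.
R2 ← R2 + 7/3·R3.
R4 ← R4 − 16/3·R3.
R5 ← R5 + 32/3·R3.
R4 ← R4 / (-574/51).
R1 ← R1 − 39/34·R4.
R2 ← R2 − 32/17·R4.
R3 ← R3 + 5/51·R4.
R5 ← R5 − 1148/51·R4.
Row 5 reduces to 0 = -1, a contradiction. The system is inconsistent.

no solution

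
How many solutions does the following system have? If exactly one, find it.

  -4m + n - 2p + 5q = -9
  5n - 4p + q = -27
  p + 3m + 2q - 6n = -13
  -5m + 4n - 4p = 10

m = -6, n = -2, p = 3, q = -5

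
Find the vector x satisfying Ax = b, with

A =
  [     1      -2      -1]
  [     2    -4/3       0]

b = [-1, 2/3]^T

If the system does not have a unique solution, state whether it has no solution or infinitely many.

infinitely many solutions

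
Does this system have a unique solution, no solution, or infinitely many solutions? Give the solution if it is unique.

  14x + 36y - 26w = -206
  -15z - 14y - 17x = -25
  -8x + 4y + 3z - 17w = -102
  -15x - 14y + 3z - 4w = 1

infinitely many solutions

Row-reduce:
R1 ← R1 / (14).
R2 ← R2 + 17·R1.
R3 ← R3 + 8·R1.
R4 ← R4 + 15·R1.
R2 ← R2 / (208/7).
R1 ← R1 − 18/7·R2.
R3 ← R3 − 172/7·R2.
R4 ← R4 − 172/7·R2.
R3 ← R3 / (801/52).
R1 ← R1 − 135/104·R3.
R2 ← R2 + 105/208·R3.
R4 ← R4 − 801/52·R3.
Rank is 3 with 4 unknowns, leaving w free.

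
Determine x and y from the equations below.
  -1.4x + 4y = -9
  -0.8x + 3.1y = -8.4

x = -5, y = -4

Row-reduce the augmented matrix:
R1 ← R1 / (-7/5).
R2 ← R2 + 4/5·R1.
R2 ← R2 / (57/70).
R1 ← R1 + 20/7·R2.
Reading off the reduced rows gives x = -5, y = -4.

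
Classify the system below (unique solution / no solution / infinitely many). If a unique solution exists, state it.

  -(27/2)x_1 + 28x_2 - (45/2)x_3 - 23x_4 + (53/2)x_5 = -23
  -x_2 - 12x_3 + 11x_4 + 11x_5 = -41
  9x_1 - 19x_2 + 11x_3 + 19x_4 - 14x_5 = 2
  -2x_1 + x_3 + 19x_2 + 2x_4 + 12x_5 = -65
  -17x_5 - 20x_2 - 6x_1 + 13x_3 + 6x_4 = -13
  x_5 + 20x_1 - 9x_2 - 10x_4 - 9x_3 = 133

Row-reduce:
R1 ← R1 / (-27/2).
R3 ← R3 − 9·R1.
R4 ← R4 + 2·R1.
R5 ← R5 + 6·R1.
R6 ← R6 − 20·R1.
R2 ← R2 / (-1).
R1 ← R1 + 56/27·R2.
R3 ← R3 + 1/3·R2.
R4 ← R4 − 401/27·R2.
R5 ← R5 + 292/9·R2.
R6 ← R6 − 877/27·R2.
Swap R3 and R4.
R3 ← R3 / (-1565/9).
R1 ← R1 − 239/9·R3.
R2 ← R2 − 12·R3.
R5 ← R5 − 1237/3·R3.
R6 ← R6 + 3889/9·R3.
Swap R4 and R5.
R4 ← R4 / (93191/1565).
R1 ← R1 − 7299/1565·R4.
R2 ← R2 − 1013/1565·R4.
R3 ← R3 + 1519/1565·R4.
R6 ← R6 + 166184/1565·R4.
Swap R5 and R6.
R5 ← R5 / (116303/13313).
R1 ← R1 + 3064/13313·R5.
R2 ← R2 − 8047/13313·R5.
R3 ← R3 + 8597/13313·R5.
R4 ← R4 − 4666/13313·R5.
Row 6 reduces to 0 = 1/3, a contradiction. The system is inconsistent.

no solution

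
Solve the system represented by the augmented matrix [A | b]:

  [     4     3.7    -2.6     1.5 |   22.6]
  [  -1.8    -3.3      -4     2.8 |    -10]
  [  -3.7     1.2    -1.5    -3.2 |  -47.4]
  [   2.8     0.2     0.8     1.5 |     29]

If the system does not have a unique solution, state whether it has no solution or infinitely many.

Row-reduce the augmented matrix:
R1 ← R1 / (4).
R2 ← R2 + 9/5·R1.
R3 ← R3 + 37/10·R1.
R4 ← R4 − 14/5·R1.
R2 ← R2 / (-327/200).
R1 ← R1 − 37/40·R2.
R3 ← R3 − 1849/400·R2.
R4 ← R4 + 239/100·R2.
R3 ← R3 / (-30283/1635).
R1 ← R1 + 1169/327·R3.
R2 ← R2 − 1034/327·R3.
R4 ← R4 − 3328/327·R3.
R4 ← R4 / (-68791/302830).
R1 ← R1 − 96245/121132·R4.
R2 ← R2 + 4171/5506·R4.
R3 ← R3 + 52399/121132·R4.
Reading off the reduced rows gives x_1 = 6, x_2 = 0, x_3 = 4, x_4 = 6.

x_1 = 6, x_2 = 0, x_3 = 4, x_4 = 6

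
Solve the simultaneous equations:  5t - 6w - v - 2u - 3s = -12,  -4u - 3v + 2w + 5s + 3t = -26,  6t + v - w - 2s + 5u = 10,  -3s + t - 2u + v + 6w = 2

infinitely many solutions

Row-reduce:
R1 ← R1 / (-2).
R2 ← R2 + 4·R1.
R3 ← R3 − 5·R1.
R4 ← R4 + 2·R1.
R2 ← R2 / (-1).
R1 ← R1 − 1/2·R2.
R3 ← R3 + 3/2·R2.
R4 ← R4 − 2·R2.
R3 ← R3 / (-37).
R1 ← R1 − 10·R3.
R2 ← R2 + 14·R3.
R4 ← R4 − 40·R3.
R4 ← R4 / (-226/37).
R1 ← R1 + 1/37·R4.
R2 ← R2 + 43/37·R4.
R3 ← R3 − 26/37·R4.
Rank is 4 with 5 unknowns, leaving t free.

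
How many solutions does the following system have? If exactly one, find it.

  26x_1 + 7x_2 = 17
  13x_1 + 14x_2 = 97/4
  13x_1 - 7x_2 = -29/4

x_1 = 1/4, x_2 = 3/2

Row-reduce the augmented matrix:
R1 ← R1 / (26).
R2 ← R2 − 13·R1.
R3 ← R3 − 13·R1.
R2 ← R2 / (21/2).
R1 ← R1 − 7/26·R2.
R3 ← R3 + 21/2·R2.
R3 reduces to 0 = 0, so the extra equation is consistent.
Reading off the reduced rows gives x_1 = 1/4, x_2 = 3/2.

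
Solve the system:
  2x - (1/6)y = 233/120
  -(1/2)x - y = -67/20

x = 6/5, y = 11/4

From equation 2: y = 67/20 − 1/2·x.
Substitute into equation 1 and solve: x = 6/5.
Then y = 11/4.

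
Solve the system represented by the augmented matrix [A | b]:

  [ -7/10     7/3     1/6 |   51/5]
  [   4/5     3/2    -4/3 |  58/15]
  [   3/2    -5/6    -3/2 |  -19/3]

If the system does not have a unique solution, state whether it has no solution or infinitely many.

infinitely many solutions

Row-reduce:
R1 ← R1 / (-7/10).
R2 ← R2 − 4/5·R1.
R3 ← R3 − 3/2·R1.
R2 ← R2 / (25/6).
R1 ← R1 + 10/3·R2.
R3 ← R3 − 25/6·R2.
Rank is 2 with 3 unknowns, leaving x_3 free.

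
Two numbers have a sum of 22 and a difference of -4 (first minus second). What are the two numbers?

Let x = first number, y = second number.
  x + y = 22
  x - y = -4
Row-reduce the augmented matrix:
R2 ← R2 − 1·R1.
R2 ← R2 / (-2).
R1 ← R1 − 1·R2.
Reading off the reduced rows gives x = 9, y = 13.

first number: 9, second number: 13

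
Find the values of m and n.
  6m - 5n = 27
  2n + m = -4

m = 2, n = -3

From equation 2: m = -4 − 2·n.
Substitute into equation 1 and solve: n = -3.
Then m = 2.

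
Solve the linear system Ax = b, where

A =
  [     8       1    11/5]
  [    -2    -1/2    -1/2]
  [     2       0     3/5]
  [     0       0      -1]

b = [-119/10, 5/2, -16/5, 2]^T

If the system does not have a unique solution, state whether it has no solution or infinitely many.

Row-reduce:
R1 ← R1 / (8).
R2 ← R2 + 2·R1.
R3 ← R3 − 2·R1.
R2 ← R2 / (-1/4).
R1 ← R1 − 1/8·R2.
R3 ← R3 + 1/4·R2.
Swap R3 and R4.
R3 ← R3 / (-1).
R1 ← R1 − 3/10·R3.
R2 ← R2 + 1/5·R3.
Row 4 reduces to 0 = 1/4, a contradiction. The system is inconsistent.

no solution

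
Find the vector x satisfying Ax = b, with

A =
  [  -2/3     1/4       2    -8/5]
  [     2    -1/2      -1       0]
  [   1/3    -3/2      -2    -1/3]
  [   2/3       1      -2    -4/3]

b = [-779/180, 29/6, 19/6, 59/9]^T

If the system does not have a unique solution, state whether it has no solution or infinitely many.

Row-reduce the augmented matrix:
R1 ← R1 / (-2/3).
R2 ← R2 − 2·R1.
R3 ← R3 − 1/3·R1.
R4 ← R4 − 2/3·R1.
R2 ← R2 / (1/4).
R1 ← R1 + 3/8·R2.
R3 ← R3 + 11/8·R2.
R4 ← R4 − 5/4·R2.
R3 ← R3 / (53/2).
R1 ← R1 − 9/2·R3.
R2 ← R2 − 20·R3.
R4 ← R4 + 25·R3.
R4 ← R4 / (-3902/795).
R1 ← R1 + 33/265·R4.
R2 ← R2 − 1256/795·R4.
R3 ← R3 + 826/795·R4.
Reading off the reduced rows gives x_1 = 5/3, x_2 = 1, x_3 = -2, x_4 = -1/3.

x_1 = 5/3, x_2 = 1, x_3 = -2, x_4 = -1/3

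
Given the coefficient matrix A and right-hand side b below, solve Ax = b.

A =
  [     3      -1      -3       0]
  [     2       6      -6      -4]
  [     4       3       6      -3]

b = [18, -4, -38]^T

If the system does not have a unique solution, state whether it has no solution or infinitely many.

infinitely many solutions

Row-reduce:
R1 ← R1 / (3).
R2 ← R2 − 2·R1.
R3 ← R3 − 4·R1.
R2 ← R2 / (20/3).
R1 ← R1 + 1/3·R2.
R3 ← R3 − 13/3·R2.
R3 ← R3 / (63/5).
R1 ← R1 + 6/5·R3.
R2 ← R2 + 3/5·R3.
Rank is 3 with 4 unknowns, leaving x_4 free.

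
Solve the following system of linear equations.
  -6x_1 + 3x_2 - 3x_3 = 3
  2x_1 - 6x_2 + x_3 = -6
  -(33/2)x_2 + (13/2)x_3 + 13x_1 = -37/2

Row-reduce:
R1 ← R1 / (-6).
R2 ← R2 − 2·R1.
R3 ← R3 − 13·R1.
R2 ← R2 / (-5).
R1 ← R1 + 1/2·R2.
R3 ← R3 + 10·R2.
Row 3 reduces to 0 = -2, a contradiction. The system is inconsistent.

no solution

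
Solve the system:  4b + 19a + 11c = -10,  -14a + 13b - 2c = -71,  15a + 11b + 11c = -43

Row-reduce the augmented matrix:
R1 ← R1 / (19).
R2 ← R2 + 14·R1.
R3 ← R3 − 15·R1.
R2 ← R2 / (303/19).
R1 ← R1 − 4/19·R2.
R3 ← R3 − 149/19·R2.
R3 ← R3 / (-208/303).
R1 ← R1 − 151/303·R3.
R2 ← R2 − 116/303·R3.
Reading off the reduced rows gives a = 3, b = -3, c = -5.

a = 3, b = -3, c = -5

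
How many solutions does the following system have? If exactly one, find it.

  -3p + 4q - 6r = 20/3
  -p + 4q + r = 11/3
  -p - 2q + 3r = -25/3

p = 2, q = 5/3, r = -1

Row-reduce the augmented matrix:
R1 ← R1 / (-3).
R2 ← R2 + 1·R1.
R3 ← R3 + 1·R1.
R2 ← R2 / (8/3).
R1 ← R1 + 4/3·R2.
R3 ← R3 + 10/3·R2.
R3 ← R3 / (35/4).
R1 ← R1 − 7/2·R3.
R2 ← R2 − 9/8·R3.
Reading off the reduced rows gives p = 2, q = 5/3, r = -1.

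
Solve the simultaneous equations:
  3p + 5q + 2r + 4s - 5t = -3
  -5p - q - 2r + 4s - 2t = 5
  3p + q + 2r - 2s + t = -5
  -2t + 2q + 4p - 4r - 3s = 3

Row-reduce:
R1 ← R1 / (3).
R2 ← R2 + 5·R1.
R3 ← R3 − 3·R1.
R4 ← R4 − 4·R1.
R2 ← R2 / (22/3).
R1 ← R1 − 5/3·R2.
R3 ← R3 + 4·R2.
R4 ← R4 + 14/3·R2.
R3 ← R3 / (8/11).
R1 ← R1 − 4/11·R3.
R2 ← R2 − 2/11·R3.
R4 ← R4 + 64/11·R3.
R4 ← R4 / (-3).
R1 ← R1 + 1·R4.
R2 ← R2 − 3/2·R4.
R3 ← R3 + 1/4·R4.
Rank is 4 with 5 unknowns, leaving t free.

infinitely many solutions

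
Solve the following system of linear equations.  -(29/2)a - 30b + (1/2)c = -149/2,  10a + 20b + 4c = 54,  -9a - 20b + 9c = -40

Row-reduce:
R1 ← R1 / (-29/2).
R2 ← R2 − 10·R1.
R3 ← R3 + 9·R1.
R2 ← R2 / (-20/29).
R1 ← R1 − 60/29·R2.
R3 ← R3 + 40/29·R2.
Row 3 reduces to 0 = 1, a contradiction. The system is inconsistent.

no solution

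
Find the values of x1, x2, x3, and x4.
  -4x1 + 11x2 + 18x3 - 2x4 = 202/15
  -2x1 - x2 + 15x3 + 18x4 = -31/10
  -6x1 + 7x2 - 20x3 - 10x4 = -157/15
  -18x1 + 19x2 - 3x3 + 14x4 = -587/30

Row-reduce the augmented matrix:
R1 ← R1 / (-4).
R2 ← R2 + 2·R1.
R3 ← R3 + 6·R1.
R4 ← R4 + 18·R1.
R2 ← R2 / (-13/2).
R1 ← R1 + 11/4·R2.
R3 ← R3 + 19/2·R2.
R4 ← R4 + 61/2·R2.
R3 ← R3 / (-725/13).
R1 ← R1 + 183/26·R3.
R2 ← R2 + 12/13·R3.
R4 ← R4 + 1458/13·R3.
R4 ← R4 / (2732/725).
R1 ← R1 + 2284/725·R4.
R2 ← R2 + 1702/725·R4.
R3 ← R3 − 452/725·R4.
Reading off the reduced rows gives x1 = 9/5, x2 = 1, x3 = 1/2, x4 = -1/3.

x1 = 9/5, x2 = 1, x3 = 1/2, x4 = -1/3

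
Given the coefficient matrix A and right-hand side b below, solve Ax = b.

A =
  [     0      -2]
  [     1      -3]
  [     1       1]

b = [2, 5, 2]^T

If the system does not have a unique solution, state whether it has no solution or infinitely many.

no solution

Row-reduce:
Swap R1 and R2.
R3 ← R3 − 1·R1.
R2 ← R2 / (-2).
R1 ← R1 + 3·R2.
R3 ← R3 − 4·R2.
Row 3 reduces to 0 = 1, a contradiction. The system is inconsistent.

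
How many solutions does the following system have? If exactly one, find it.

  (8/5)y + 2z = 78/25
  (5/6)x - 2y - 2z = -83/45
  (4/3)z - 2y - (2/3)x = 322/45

x = 2/3, y = -9/5, z = 3

Row-reduce the augmented matrix:
Swap R1 and R2.
R1 ← R1 / (5/6).
R3 ← R3 + 2/3·R1.
R2 ← R2 / (8/5).
R1 ← R1 + 12/5·R2.
R3 ← R3 + 18/5·R2.
R3 ← R3 / (127/30).
R1 ← R1 − 3/5·R3.
R2 ← R2 − 5/4·R3.
Reading off the reduced rows gives x = 2/3, y = -9/5, z = 3.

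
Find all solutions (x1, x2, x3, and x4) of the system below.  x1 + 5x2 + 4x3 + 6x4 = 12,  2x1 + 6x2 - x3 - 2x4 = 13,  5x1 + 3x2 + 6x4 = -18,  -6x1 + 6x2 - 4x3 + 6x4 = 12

x1 = -3, x2 = 3, x3 = 3, x4 = -2

Row-reduce the augmented matrix:
R2 ← R2 − 2·R1.
R3 ← R3 − 5·R1.
R4 ← R4 + 6·R1.
R2 ← R2 / (-4).
R1 ← R1 − 5·R2.
R3 ← R3 + 22·R2.
R4 ← R4 − 36·R2.
R3 ← R3 / (59/2).
R1 ← R1 + 29/4·R3.
R2 ← R2 − 9/4·R3.
R4 ← R4 + 61·R3.
R4 ← R4 / (1510/59).
R1 ← R1 − 90/59·R4.
R2 ← R2 + 32/59·R4.
R3 ← R3 − 106/59·R4.
Reading off the reduced rows gives x1 = -3, x2 = 3, x3 = 3, x4 = -2.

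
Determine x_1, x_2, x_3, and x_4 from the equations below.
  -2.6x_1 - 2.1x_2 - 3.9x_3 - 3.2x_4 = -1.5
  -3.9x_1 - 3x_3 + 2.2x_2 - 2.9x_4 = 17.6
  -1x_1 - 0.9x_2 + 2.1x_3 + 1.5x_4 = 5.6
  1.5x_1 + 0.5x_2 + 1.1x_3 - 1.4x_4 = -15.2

x_1 = -5, x_2 = 3, x_3 = -2, x_4 = 5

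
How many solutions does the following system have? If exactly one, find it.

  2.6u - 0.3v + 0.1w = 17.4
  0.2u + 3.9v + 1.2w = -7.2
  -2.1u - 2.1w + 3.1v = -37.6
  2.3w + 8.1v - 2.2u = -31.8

u = 6, v = -4, w = 6

Row-reduce the augmented matrix:
R1 ← R1 / (13/5).
R2 ← R2 − 1/5·R1.
R3 ← R3 + 21/10·R1.
R4 ← R4 + 11/5·R1.
R2 ← R2 / (51/13).
R1 ← R1 + 3/26·R2.
R3 ← R3 − 743/260·R2.
R4 ← R4 − 102/13·R2.
R3 ← R3 / (-5891/2040).
R1 ← R1 − 5/68·R3.
R2 ← R2 − 31/102·R3.
R4 reduces to 0 = 0, so the extra equation is consistent.
Reading off the reduced rows gives u = 6, v = -4, w = 6.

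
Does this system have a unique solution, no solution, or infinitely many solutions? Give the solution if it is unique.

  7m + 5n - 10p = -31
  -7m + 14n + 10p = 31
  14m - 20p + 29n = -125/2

Row-reduce:
R1 ← R1 / (7).
R2 ← R2 + 7·R1.
R3 ← R3 − 14·R1.
R2 ← R2 / (19).
R1 ← R1 − 5/7·R2.
R3 ← R3 − 19·R2.
Row 3 reduces to 0 = -1/2, a contradiction. The system is inconsistent.

no solution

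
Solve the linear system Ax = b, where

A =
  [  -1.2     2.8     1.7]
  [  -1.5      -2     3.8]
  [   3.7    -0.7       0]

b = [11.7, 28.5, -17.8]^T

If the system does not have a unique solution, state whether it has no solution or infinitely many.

x_1 = -5, x_2 = -1, x_3 = 5

Row-reduce the augmented matrix:
R1 ← R1 / (-6/5).
R2 ← R2 + 3/2·R1.
R3 ← R3 − 37/10·R1.
R2 ← R2 / (-11/2).
R1 ← R1 + 7/3·R2.
R3 ← R3 − 119/15·R2.
R3 ← R3 / (16847/2200).
R1 ← R1 + 117/55·R3.
R2 ← R2 + 67/220·R3.
Reading off the reduced rows gives x_1 = -5, x_2 = -1, x_3 = 5.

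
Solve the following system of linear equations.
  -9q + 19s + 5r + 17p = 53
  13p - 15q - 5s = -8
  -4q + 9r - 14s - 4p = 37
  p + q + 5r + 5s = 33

p = -6, q = -6, r = 5, s = 4

Row-reduce the augmented matrix:
R1 ← R1 / (17).
R2 ← R2 − 13·R1.
R3 ← R3 + 4·R1.
R4 ← R4 − 1·R1.
R2 ← R2 / (-138/17).
R1 ← R1 + 9/17·R2.
R3 ← R3 + 104/17·R2.
R4 ← R4 − 26/17·R2.
R3 ← R3 / (901/69).
R1 ← R1 − 25/46·R3.
R2 ← R2 − 65/138·R3.
R4 ← R4 − 275/69·R3.
R4 ← R4 / (-1244/901).
R1 ← R1 − 1960/901·R4.
R2 ← R2 − 1999/901·R4.
R3 ← R3 − 358/901·R4.
Reading off the reduced rows gives p = -6, q = -6, r = 5, s = 4.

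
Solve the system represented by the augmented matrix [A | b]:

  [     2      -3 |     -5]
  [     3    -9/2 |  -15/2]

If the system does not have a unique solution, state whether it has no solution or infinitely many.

infinitely many solutions

Row-reduce:
R1 ← R1 / (2).
R2 ← R2 − 3·R1.
Rank is 1 with 2 unknowns, leaving x_2 free.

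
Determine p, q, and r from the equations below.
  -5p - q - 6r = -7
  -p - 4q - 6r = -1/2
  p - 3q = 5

p = 1/2, q = -3/2, r = 1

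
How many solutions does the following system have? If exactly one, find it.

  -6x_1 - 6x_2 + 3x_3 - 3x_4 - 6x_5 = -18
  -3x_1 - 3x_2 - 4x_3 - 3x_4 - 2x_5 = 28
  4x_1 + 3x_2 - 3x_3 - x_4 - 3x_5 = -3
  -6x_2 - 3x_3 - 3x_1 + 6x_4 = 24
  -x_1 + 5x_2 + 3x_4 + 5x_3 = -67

Row-reduce the augmented matrix:
R1 ← R1 / (-6).
R2 ← R2 + 3·R1.
R3 ← R3 − 4·R1.
R4 ← R4 + 3·R1.
R5 ← R5 + 1·R1.
Swap R2 and R3.
R2 ← R2 / (-1).
R1 ← R1 − 1·R2.
R4 ← R4 + 3·R2.
R5 ← R5 − 6·R2.
R3 ← R3 / (-11/2).
R1 ← R1 + 3/2·R3.
R2 ← R2 − 1·R3.
R4 ← R4 + 3/2·R3.
R5 ← R5 + 3/2·R3.
R4 ← R4 / (186/11).
R1 ← R1 + 23/11·R4.
R2 ← R2 − 30/11·R4.
R3 ← R3 − 3/11·R4.
R5 ← R5 + 155/11·R4.
R5 ← R5 / (-43/2).
R1 ← R1 + 207/62·R5.
R2 ← R2 − 104/31·R5.
R3 ← R3 + 35/62·R5.
R4 ← R4 − 87/62·R5.
Reading off the reduced rows gives x_1 = 3, x_2 = -6, x_3 = -5, x_4 = -3, x_5 = 5.

x_1 = 3, x_2 = -6, x_3 = -5, x_4 = -3, x_5 = 5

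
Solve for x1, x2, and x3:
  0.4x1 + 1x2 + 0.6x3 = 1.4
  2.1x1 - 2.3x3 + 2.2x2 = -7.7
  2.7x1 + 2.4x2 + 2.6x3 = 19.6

x1 = 6, x2 = -4, x3 = 5

Row-reduce the augmented matrix:
R1 ← R1 / (2/5).
R2 ← R2 − 21/10·R1.
R3 ← R3 − 27/10·R1.
R2 ← R2 / (-61/20).
R1 ← R1 − 5/2·R2.
R3 ← R3 + 87/20·R2.
R3 ← R3 / (3857/610).
R1 ← R1 + 181/61·R3.
R2 ← R2 − 109/61·R3.
Reading off the reduced rows gives x1 = 6, x2 = -4, x3 = 5.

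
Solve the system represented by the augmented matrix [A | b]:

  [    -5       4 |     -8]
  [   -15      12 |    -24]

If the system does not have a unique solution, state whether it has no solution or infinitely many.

infinitely many solutions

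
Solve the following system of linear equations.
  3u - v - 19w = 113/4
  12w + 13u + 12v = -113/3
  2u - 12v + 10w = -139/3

Row-reduce the augmented matrix:
R1 ← R1 / (3).
R2 ← R2 − 13·R1.
R3 ← R3 − 2·R1.
R2 ← R2 / (49/3).
R1 ← R1 + 1/3·R2.
R3 ← R3 + 34/3·R2.
R3 ← R3 / (4318/49).
R1 ← R1 + 216/49·R3.
R2 ← R2 − 283/49·R3.
Reading off the reduced rows gives u = -8/3, v = 7/4, w = -2.

u = -8/3, v = 7/4, w = -2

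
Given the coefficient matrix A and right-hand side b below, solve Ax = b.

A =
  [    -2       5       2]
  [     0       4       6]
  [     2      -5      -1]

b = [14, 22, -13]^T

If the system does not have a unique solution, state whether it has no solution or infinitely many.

x_1 = 4, x_2 = 4, x_3 = 1

Row-reduce the augmented matrix:
R1 ← R1 / (-2).
R3 ← R3 − 2·R1.
R2 ← R2 / (4).
R1 ← R1 + 5/2·R2.
R1 ← R1 − 11/4·R3.
R2 ← R2 − 3/2·R3.
Reading off the reduced rows gives x_1 = 4, x_2 = 4, x_3 = 1.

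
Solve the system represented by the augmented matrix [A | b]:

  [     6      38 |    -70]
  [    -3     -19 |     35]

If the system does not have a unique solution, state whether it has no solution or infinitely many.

Row-reduce:
R1 ← R1 / (6).
R2 ← R2 + 3·R1.
Rank is 1 with 2 unknowns, leaving x_2 free.

infinitely many solutions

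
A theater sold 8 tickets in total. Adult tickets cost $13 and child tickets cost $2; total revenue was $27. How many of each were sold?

adult tickets: 1, child tickets: 7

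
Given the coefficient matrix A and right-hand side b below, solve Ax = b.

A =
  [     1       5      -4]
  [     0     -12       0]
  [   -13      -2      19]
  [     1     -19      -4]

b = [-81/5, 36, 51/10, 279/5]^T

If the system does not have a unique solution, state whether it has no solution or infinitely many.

Row-reduce the augmented matrix:
R3 ← R3 + 13·R1.
R4 ← R4 − 1·R1.
R2 ← R2 / (-12).
R1 ← R1 − 5·R2.
R3 ← R3 − 63·R2.
R4 ← R4 + 24·R2.
R3 ← R3 / (-33).
R1 ← R1 + 4·R3.
R4 reduces to 0 = 0, so the extra equation is consistent.
Reading off the reduced rows gives x_1 = 4/5, x_2 = -3, x_3 = 1/2.

x_1 = 4/5, x_2 = -3, x_3 = 1/2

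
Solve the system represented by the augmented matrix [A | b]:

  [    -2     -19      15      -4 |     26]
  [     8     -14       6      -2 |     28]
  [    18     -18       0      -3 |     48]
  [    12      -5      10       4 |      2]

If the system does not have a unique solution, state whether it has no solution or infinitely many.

Row-reduce the augmented matrix:
R1 ← R1 / (-2).
R2 ← R2 − 8·R1.
R3 ← R3 − 18·R1.
R4 ← R4 − 12·R1.
R2 ← R2 / (-90).
R1 ← R1 − 19/2·R2.
R3 ← R3 + 189·R2.
R4 ← R4 + 119·R2.
R3 ← R3 / (-18/5).
R1 ← R1 + 8/15·R3.
R2 ← R2 + 11/15·R3.
R4 ← R4 − 191/15·R3.
R4 ← R4 / (-4/9).
R1 ← R1 − 5/18·R4.
R2 ← R2 − 4/9·R4.
R3 ← R3 − 1/3·R4.
Reading off the reduced rows gives x_1 = 1/2, x_2 = -2, x_3 = -1, x_4 = -1.

x_1 = 1/2, x_2 = -2, x_3 = -1, x_4 = -1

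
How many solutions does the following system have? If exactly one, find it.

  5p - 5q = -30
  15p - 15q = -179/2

no solution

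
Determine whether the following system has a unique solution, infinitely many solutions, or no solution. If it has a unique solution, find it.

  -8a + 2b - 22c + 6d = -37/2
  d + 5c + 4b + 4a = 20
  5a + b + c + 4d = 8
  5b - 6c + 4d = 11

Row-reduce:
R1 ← R1 / (-8).
R2 ← R2 − 4·R1.
R3 ← R3 − 5·R1.
R2 ← R2 / (5).
R1 ← R1 + 1/4·R2.
R3 ← R3 − 9/4·R2.
R4 ← R4 − 5·R2.
R3 ← R3 / (-201/20).
R1 ← R1 − 49/20·R3.
R2 ← R2 + 6/5·R3.
Row 4 reduces to 0 = 1/4, a contradiction. The system is inconsistent.

no solution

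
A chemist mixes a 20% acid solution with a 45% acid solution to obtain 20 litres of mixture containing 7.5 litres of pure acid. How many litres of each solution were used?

Let a = litres of solution A, b = litres of solution B.
  b + a = 20
  (1/5)a + (9/20)b = 15/2
Row-reduce the augmented matrix:
R2 ← R2 − 1/5·R1.
R2 ← R2 / (1/4).
R1 ← R1 − 1·R2.
Reading off the reduced rows gives a = 6, b = 14.

litres of solution A: 6, litres of solution B: 14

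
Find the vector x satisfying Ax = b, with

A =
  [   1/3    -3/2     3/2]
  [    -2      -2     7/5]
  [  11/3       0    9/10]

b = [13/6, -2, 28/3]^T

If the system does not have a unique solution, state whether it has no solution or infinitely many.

no solution

Row-reduce:
R1 ← R1 / (1/3).
R2 ← R2 + 2·R1.
R3 ← R3 − 11/3·R1.
R2 ← R2 / (-11).
R1 ← R1 + 9/2·R2.
R3 ← R3 − 33/2·R2.
Row 3 reduces to 0 = 2, a contradiction. The system is inconsistent.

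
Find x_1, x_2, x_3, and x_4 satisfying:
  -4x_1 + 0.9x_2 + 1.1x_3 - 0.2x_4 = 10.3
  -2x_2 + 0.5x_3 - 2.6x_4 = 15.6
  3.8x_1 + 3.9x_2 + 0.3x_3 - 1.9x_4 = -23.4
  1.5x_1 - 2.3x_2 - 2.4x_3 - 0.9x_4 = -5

x_1 = -2, x_2 = -5, x_3 = 6, x_4 = -1

Row-reduce the augmented matrix:
R1 ← R1 / (-4).
R3 ← R3 − 19/5·R1.
R4 ← R4 − 3/2·R1.
R2 ← R2 / (-2).
R1 ← R1 + 9/40·R2.
R3 ← R3 − 951/200·R2.
R4 ← R4 + 157/80·R2.
R3 ← R3 / (2027/800).
R1 ← R1 + 53/160·R3.
R2 ← R2 + 1/4·R3.
R4 ← R4 + 793/320·R3.
R4 ← R4 / (-1320319/202700).
R1 ← R1 + 14977/20270·R4.
R2 ← R2 − 4904/10135·R4.
R3 ← R3 + 33086/10135·R4.
Reading off the reduced rows gives x_1 = -2, x_2 = -5, x_3 = 6, x_4 = -1.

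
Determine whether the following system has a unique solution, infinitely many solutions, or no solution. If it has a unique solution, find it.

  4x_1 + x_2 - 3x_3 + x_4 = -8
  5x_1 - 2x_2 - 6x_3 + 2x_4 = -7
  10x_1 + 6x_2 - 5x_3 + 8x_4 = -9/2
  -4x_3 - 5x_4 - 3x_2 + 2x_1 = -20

no solution

Row-reduce:
R1 ← R1 / (4).
R2 ← R2 − 5·R1.
R3 ← R3 − 10·R1.
R4 ← R4 − 2·R1.
R2 ← R2 / (-13/4).
R1 ← R1 − 1/4·R2.
R3 ← R3 − 7/2·R2.
R4 ← R4 + 7/2·R2.
R3 ← R3 / (1/13).
R1 ← R1 + 12/13·R3.
R2 ← R2 − 9/13·R3.
R4 ← R4 + 1/13·R3.
Row 4 reduces to 0 = -1/2, a contradiction. The system is inconsistent.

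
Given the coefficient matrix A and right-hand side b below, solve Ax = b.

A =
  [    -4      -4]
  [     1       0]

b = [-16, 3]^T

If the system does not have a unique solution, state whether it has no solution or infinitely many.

x_1 = 3, x_2 = 1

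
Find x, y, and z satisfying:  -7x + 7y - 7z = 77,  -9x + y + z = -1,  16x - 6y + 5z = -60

x = 0, y = 5, z = -6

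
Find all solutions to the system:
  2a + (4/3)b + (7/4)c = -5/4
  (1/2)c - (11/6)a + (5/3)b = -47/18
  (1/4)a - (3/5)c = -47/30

Row-reduce the augmented matrix:
R1 ← R1 / (2).
R2 ← R2 + 11/6·R1.
R3 ← R3 − 1/4·R1.
R2 ← R2 / (26/9).
R1 ← R1 − 2/3·R2.
R3 ← R3 + 1/6·R2.
R3 ← R3 / (-2901/4160).
R1 ← R1 − 81/208·R3.
R2 ← R2 − 303/416·R3.
Reading off the reduced rows gives a = -2/3, b = -3, c = 7/3.

a = -2/3, b = -3, c = 7/3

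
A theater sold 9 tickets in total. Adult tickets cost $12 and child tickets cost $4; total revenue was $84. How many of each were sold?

adult tickets: 6, child tickets: 3

Let a = adult tickets, c = child tickets.
  a + c = 9
  12a + 4c = 84
From equation 1: a = 9 − c.
Substitute into equation 2 and solve: c = 3.
Then a = 6.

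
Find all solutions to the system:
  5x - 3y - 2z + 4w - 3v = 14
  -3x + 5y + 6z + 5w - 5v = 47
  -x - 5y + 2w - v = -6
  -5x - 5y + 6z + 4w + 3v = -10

infinitely many solutions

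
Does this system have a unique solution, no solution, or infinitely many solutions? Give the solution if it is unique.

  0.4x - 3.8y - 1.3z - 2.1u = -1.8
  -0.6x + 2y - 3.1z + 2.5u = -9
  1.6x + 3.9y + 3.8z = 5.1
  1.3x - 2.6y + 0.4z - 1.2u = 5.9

x = 1, y = -3, z = 4, u = 4

Row-reduce the augmented matrix:
R1 ← R1 / (2/5).
R2 ← R2 + 3/5·R1.
R3 ← R3 − 8/5·R1.
R4 ← R4 − 13/10·R1.
R2 ← R2 / (-37/10).
R1 ← R1 + 19/2·R2.
R3 ← R3 − 191/10·R2.
R4 ← R4 − 39/4·R2.
R3 ← R3 / (-12631/740).
R1 ← R1 − 719/74·R3.
R2 ← R2 − 101/74·R3.
R4 ← R4 + 1285/148·R3.
R4 ← R4 / (17003/12631).
R1 ← R1 + 8962/12631·R4.
R2 ← R2 − 7314/12631·R4.
R3 ← R3 + 3733/12631·R4.
Reading off the reduced rows gives x = 1, y = -3, z = 4, u = 4.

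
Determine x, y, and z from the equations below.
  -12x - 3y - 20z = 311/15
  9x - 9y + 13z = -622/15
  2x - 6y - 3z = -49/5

x = 2/5, y = 13/5, z = -5/3

Row-reduce the augmented matrix:
R1 ← R1 / (-12).
R2 ← R2 − 9·R1.
R3 ← R3 − 2·R1.
R2 ← R2 / (-45/4).
R1 ← R1 − 1/4·R2.
R3 ← R3 + 13/2·R2.
R3 ← R3 / (-233/45).
R1 ← R1 − 73/45·R3.
R2 ← R2 − 8/45·R3.
Reading off the reduced rows gives x = 2/5, y = 13/5, z = -5/3.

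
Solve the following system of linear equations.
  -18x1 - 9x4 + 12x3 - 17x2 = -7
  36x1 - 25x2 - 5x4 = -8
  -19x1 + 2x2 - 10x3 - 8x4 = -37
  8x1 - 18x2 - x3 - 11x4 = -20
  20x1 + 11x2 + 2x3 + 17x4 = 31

no solution

Row-reduce:
R1 ← R1 / (-18).
R2 ← R2 − 36·R1.
R3 ← R3 + 19·R1.
R4 ← R4 − 8·R1.
R5 ← R5 − 20·R1.
R2 ← R2 / (-59).
R1 ← R1 − 17/18·R2.
R3 ← R3 − 359/18·R2.
R4 ← R4 + 230/9·R2.
R5 ← R5 + 71/9·R2.
R3 ← R3 / (-2576/177).
R1 ← R1 + 50/177·R3.
R2 ← R2 + 24/59·R3.
R4 ← R4 + 1073/177·R3.
R5 ← R5 − 2146/177·R3.
R4 ← R4 / (-223/92).
R1 ← R1 − 35/138·R4.
R2 ← R2 − 13/23·R4.
R3 ← R3 − 119/276·R4.
R5 ← R5 − 223/46·R4.
Row 5 reduces to 0 = -1, a contradiction. The system is inconsistent.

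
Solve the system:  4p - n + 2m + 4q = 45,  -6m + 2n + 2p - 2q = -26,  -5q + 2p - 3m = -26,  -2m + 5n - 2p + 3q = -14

Row-reduce the augmented matrix:
R1 ← R1 / (2).
R2 ← R2 + 6·R1.
R3 ← R3 + 3·R1.
R4 ← R4 + 2·R1.
R2 ← R2 / (-1).
R1 ← R1 + 1/2·R2.
R3 ← R3 + 3/2·R2.
R4 ← R4 − 4·R2.
R3 ← R3 / (-13).
R1 ← R1 + 5·R3.
R2 ← R2 + 14·R3.
R4 ← R4 − 58·R3.
R4 ← R4 / (-201/13).
R1 ← R1 − 31/13·R4.
R2 ← R2 − 66/13·R4.
R3 ← R3 − 14/13·R4.
Reading off the reduced rows gives m = 3, n = -3, p = 4, q = 5.

m = 3, n = -3, p = 4, q = 5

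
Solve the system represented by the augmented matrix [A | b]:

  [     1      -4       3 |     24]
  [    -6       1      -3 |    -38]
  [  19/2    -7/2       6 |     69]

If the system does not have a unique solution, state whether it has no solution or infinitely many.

Row-reduce:
R2 ← R2 + 6·R1.
R3 ← R3 − 19/2·R1.
R2 ← R2 / (-23).
R1 ← R1 + 4·R2.
R3 ← R3 − 69/2·R2.
Rank is 2 with 3 unknowns, leaving x_3 free.

infinitely many solutions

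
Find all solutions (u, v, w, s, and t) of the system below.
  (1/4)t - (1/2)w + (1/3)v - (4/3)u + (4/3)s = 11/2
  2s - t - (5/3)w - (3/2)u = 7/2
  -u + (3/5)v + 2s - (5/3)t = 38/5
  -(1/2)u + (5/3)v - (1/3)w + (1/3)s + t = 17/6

Row-reduce:
R1 ← R1 / (-4/3).
R2 ← R2 + 3/2·R1.
R3 ← R3 + 1·R1.
R4 ← R4 + 1/2·R1.
R2 ← R2 / (-3/8).
R1 ← R1 + 1/4·R2.
R3 ← R3 − 7/20·R2.
R4 ← R4 − 37/24·R2.
R3 ← R3 / (-59/90).
R1 ← R1 − 10/9·R3.
R2 ← R2 − 53/18·R3.
R4 ← R4 + 253/54·R3.
R4 ← R4 / (-507/59).
R1 ← R1 − 68/59·R4.
R2 ← R2 − 310/59·R4.
R3 ← R3 + 132/59·R4.
Rank is 4 with 5 unknowns, leaving t free.

infinitely many solutions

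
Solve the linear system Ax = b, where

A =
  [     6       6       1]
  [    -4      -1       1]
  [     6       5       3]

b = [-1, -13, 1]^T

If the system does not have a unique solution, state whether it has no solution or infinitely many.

x_1 = 4, x_2 = -4, x_3 = -1

Row-reduce the augmented matrix:
R1 ← R1 / (6).
R2 ← R2 + 4·R1.
R3 ← R3 − 6·R1.
R2 ← R2 / (3).
R1 ← R1 − 1·R2.
R3 ← R3 + 1·R2.
R3 ← R3 / (23/9).
R1 ← R1 + 7/18·R3.
R2 ← R2 − 5/9·R3.
Reading off the reduced rows gives x_1 = 4, x_2 = -4, x_3 = -1.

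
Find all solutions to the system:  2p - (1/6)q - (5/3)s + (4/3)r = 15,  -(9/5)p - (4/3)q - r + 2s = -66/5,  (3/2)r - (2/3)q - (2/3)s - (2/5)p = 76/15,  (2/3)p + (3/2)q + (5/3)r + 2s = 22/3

p = 4, q = 0, r = 4, s = -1

Row-reduce the augmented matrix:
R1 ← R1 / (2).
R2 ← R2 + 9/5·R1.
R3 ← R3 + 2/5·R1.
R4 ← R4 − 2/3·R1.
R2 ← R2 / (-89/60).
R1 ← R1 + 1/12·R2.
R3 ← R3 + 7/10·R2.
R4 ← R4 − 14/9·R2.
R3 ← R3 / (893/534).
R1 ← R1 − 175/267·R3.
R2 ← R2 + 12/89·R3.
R4 ← R4 − 1147/801·R3.
R4 ← R4 / (33259/8037).
R1 ← R1 + 1010/2679·R4.
R2 ← R2 + 390/893·R4.
R3 ← R3 + 660/893·R4.
Reading off the reduced rows gives p = 4, q = 0, r = 4, s = -1.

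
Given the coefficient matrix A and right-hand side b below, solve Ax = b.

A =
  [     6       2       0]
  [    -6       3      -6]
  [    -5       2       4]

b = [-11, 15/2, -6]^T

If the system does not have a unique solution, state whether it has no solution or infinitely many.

x_1 = -1, x_2 = -5/2, x_3 = -3/2

Row-reduce the augmented matrix:
R1 ← R1 / (6).
R2 ← R2 + 6·R1.
R3 ← R3 + 5·R1.
R2 ← R2 / (5).
R1 ← R1 − 1/3·R2.
R3 ← R3 − 11/3·R2.
R3 ← R3 / (42/5).
R1 ← R1 − 2/5·R3.
R2 ← R2 + 6/5·R3.
Reading off the reduced rows gives x_1 = -1, x_2 = -5/2, x_3 = -3/2.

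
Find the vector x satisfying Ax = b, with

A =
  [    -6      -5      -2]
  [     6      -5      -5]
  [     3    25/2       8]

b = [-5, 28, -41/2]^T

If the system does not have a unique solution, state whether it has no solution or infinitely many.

Row-reduce:
R1 ← R1 / (-6).
R2 ← R2 − 6·R1.
R3 ← R3 − 3·R1.
R2 ← R2 / (-10).
R1 ← R1 − 5/6·R2.
R3 ← R3 − 10·R2.
Rank is 2 with 3 unknowns, leaving x_3 free.

infinitely many solutions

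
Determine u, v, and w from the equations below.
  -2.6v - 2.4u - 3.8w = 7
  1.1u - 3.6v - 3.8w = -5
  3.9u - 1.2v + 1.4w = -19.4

Row-reduce the augmented matrix:
R1 ← R1 / (-12/5).
R2 ← R2 − 11/10·R1.
R3 ← R3 − 39/10·R1.
R2 ← R2 / (-115/24).
R1 ← R1 − 13/12·R2.
R3 ← R3 + 217/40·R2.
R3 ← R3 / (862/575).
R1 ← R1 − 38/115·R3.
R2 ← R2 − 133/115·R3.
Reading off the reduced rows gives u = -2, v = 5, w = -4.

u = -2, v = 5, w = -4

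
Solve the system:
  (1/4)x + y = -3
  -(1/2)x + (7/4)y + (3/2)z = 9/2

Row-reduce:
R1 ← R1 / (1/4).
R2 ← R2 + 1/2·R1.
R2 ← R2 / (15/4).
R1 ← R1 − 4·R2.
Rank is 2 with 3 unknowns, leaving z free.

infinitely many solutions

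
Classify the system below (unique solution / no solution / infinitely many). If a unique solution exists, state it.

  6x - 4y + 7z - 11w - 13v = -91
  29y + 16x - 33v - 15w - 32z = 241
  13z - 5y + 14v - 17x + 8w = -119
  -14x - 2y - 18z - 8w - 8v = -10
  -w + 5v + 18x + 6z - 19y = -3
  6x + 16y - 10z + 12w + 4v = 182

x = 5, y = 4, z = -6, w = 1, v = 4

Row-reduce the augmented matrix:
R1 ← R1 / (6).
R2 ← R2 − 16·R1.
R3 ← R3 + 17·R1.
R4 ← R4 + 14·R1.
R5 ← R5 − 18·R1.
R6 ← R6 − 6·R1.
R2 ← R2 / (119/3).
R1 ← R1 + 2/3·R2.
R3 ← R3 + 49/3·R2.
R4 ← R4 + 34/3·R2.
R5 ← R5 + 7·R2.
R6 ← R6 − 20·R2.
R3 ← R3 / (407/34).
R1 ← R1 − 75/238·R3.
R2 ← R2 + 152/119·R3.
R4 ← R4 + 113/7·R3.
R5 ← R5 + 407/17·R3.
R6 ← R6 − 1017/119·R3.
R4 ← R4 / (-150580/2849).
R1 ← R1 + 3242/2849·R4.
R2 ← R2 + 4219/2849·R4.
R3 ← R3 + 587/407·R4.
R6 ← R6 − 80054/2849·R4.
Swap R5 and R6.
R5 ← R5 / (-151826/37645).
R1 ← R1 + 3672/37645·R5.
R2 ← R2 + 15949/37645·R5.
R3 ← R3 + 79/37645·R5.
R4 ← R4 − 48236/37645·R5.
R6 reduces to 0 = 0, so the extra equation is consistent.
Reading off the reduced rows gives x = 5, y = 4, z = -6, w = 1, v = 4.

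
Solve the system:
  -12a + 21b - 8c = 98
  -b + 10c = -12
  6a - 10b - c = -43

infinitely many solutions

Row-reduce:
R1 ← R1 / (-12).
R3 ← R3 − 6·R1.
R2 ← R2 / (-1).
R1 ← R1 + 7/4·R2.
R3 ← R3 − 1/2·R2.
Rank is 2 with 3 unknowns, leaving c free.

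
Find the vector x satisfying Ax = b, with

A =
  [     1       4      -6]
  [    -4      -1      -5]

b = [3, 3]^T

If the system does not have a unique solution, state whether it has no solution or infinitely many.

Row-reduce:
R2 ← R2 + 4·R1.
R2 ← R2 / (15).
R1 ← R1 − 4·R2.
Rank is 2 with 3 unknowns, leaving x_3 free.

infinitely many solutions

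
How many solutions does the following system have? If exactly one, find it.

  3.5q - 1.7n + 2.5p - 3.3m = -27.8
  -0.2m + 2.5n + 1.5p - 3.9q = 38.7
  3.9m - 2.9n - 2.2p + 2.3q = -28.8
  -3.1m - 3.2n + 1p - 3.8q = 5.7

m = 1, n = 5, p = 2, q = -6

Row-reduce the augmented matrix:
R1 ← R1 / (-33/10).
R2 ← R2 + 1/5·R1.
R3 ← R3 − 39/10·R1.
R4 ← R4 + 31/10·R1.
R2 ← R2 / (859/330).
R1 ← R1 − 17/33·R2.
R3 ← R3 + 54/11·R2.
R4 ← R4 + 529/330·R2.
R3 ← R3 / (28327/8590).
R1 ← R1 + 880/859·R3.
R2 ← R2 − 445/859·R3.
R4 ← R4 + 445/859·R3.
R4 ← R4 / (-1391907/141635).
R1 ← R1 + 18596/28327·R4.
R2 ← R2 + 38881/28327·R4.
R3 ← R3 + 11328/28327·R4.
Reading off the reduced rows gives m = 1, n = 5, p = 2, q = -6.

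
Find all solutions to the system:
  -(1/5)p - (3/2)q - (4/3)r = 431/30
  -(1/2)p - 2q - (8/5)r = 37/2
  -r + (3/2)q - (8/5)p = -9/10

Row-reduce the augmented matrix:
R1 ← R1 / (-1/5).
R2 ← R2 + 1/2·R1.
R3 ← R3 + 8/5·R1.
R2 ← R2 / (7/4).
R1 ← R1 − 15/2·R2.
R3 ← R3 − 27/2·R2.
R3 ← R3 / (-389/105).
R1 ← R1 + 16/21·R3.
R2 ← R2 − 104/105·R3.
Reading off the reduced rows gives p = -1, q = -5, r = -5.

p = -1, q = -5, r = -5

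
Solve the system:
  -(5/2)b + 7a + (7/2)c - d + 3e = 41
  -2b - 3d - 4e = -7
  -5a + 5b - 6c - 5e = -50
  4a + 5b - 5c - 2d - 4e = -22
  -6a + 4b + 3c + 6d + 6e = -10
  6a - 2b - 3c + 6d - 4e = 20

Row-reduce:
R1 ← R1 / (7).
R3 ← R3 + 5·R1.
R4 ← R4 − 4·R1.
R5 ← R5 + 6·R1.
R6 ← R6 − 6·R1.
R2 ← R2 / (-2).
R1 ← R1 + 5/14·R2.
R3 ← R3 − 45/14·R2.
R4 ← R4 − 45/7·R2.
R5 ← R5 − 13/7·R2.
R6 ← R6 − 1/7·R2.
R3 ← R3 / (-7/2).
R1 ← R1 − 1/2·R3.
R4 ← R4 + 7·R3.
R5 ← R5 − 6·R3.
R6 ← R6 + 6·R3.
Swap R4 and R5.
R4 ← R4 / (-699/98).
R1 ← R1 + 39/98·R4.
R2 ← R2 − 3/2·R4.
R3 ← R3 − 155/98·R4.
R6 ← R6 − 1581/98·R4.
Swap R5 and R6.
R5 ← R5 / (-3718/233).
R1 ← R1 − 101/233·R5.
R2 ← R2 + 76/233·R5.
R3 ← R3 − 140/699·R5.
R4 ← R4 − 1084/699·R5.
Row 6 reduces to 0 = -4, a contradiction. The system is inconsistent.

no solution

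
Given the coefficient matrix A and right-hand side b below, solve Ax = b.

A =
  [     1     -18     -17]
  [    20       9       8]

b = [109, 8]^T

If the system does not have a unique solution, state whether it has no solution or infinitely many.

Row-reduce:
R2 ← R2 − 20·R1.
R2 ← R2 / (369).
R1 ← R1 + 18·R2.
Rank is 2 with 3 unknowns, leaving x_3 free.

infinitely many solutions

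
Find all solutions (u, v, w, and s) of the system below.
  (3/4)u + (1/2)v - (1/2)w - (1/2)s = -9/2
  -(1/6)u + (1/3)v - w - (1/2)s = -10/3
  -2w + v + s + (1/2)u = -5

Row-reduce:
R1 ← R1 / (3/4).
R2 ← R2 + 1/6·R1.
R3 ← R3 − 1/2·R1.
R2 ← R2 / (4/9).
R1 ← R1 − 2/3·R2.
R3 ← R3 − 2/3·R2.
R3 ← R3 / (9/4).
R1 ← R1 − 1/4·R3.
R2 ← R2 + 11/8·R3.
Rank is 3 with 4 unknowns, leaving w free.

infinitely many solutions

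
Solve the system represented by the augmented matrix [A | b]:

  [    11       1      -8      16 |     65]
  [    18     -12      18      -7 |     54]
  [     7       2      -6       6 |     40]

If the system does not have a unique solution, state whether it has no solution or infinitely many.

Row-reduce:
R1 ← R1 / (11).
R2 ← R2 − 18·R1.
R3 ← R3 − 7·R1.
R2 ← R2 / (-150/11).
R1 ← R1 − 1/11·R2.
R3 ← R3 − 15/11·R2.
R3 ← R3 / (11/5).
R1 ← R1 + 13/25·R3.
R2 ← R2 + 57/25·R3.
Rank is 3 with 4 unknowns, leaving x_4 free.

infinitely many solutions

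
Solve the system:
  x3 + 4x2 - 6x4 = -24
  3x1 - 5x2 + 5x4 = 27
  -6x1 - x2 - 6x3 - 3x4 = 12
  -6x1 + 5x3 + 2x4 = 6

x1 = -1, x2 = -6, x3 = 0, x4 = 0

Row-reduce the augmented matrix:
Swap R1 and R2.
R1 ← R1 / (3).
R3 ← R3 + 6·R1.
R4 ← R4 + 6·R1.
R2 ← R2 / (4).
R1 ← R1 + 5/3·R2.
R3 ← R3 + 11·R2.
R4 ← R4 + 10·R2.
R3 ← R3 / (-13/4).
R1 ← R1 − 5/12·R3.
R2 ← R2 − 1/4·R3.
R4 ← R4 − 15/2·R3.
R4 ← R4 / (-324/13).
R1 ← R1 + 80/39·R4.
R2 ← R2 + 29/13·R4.
R3 ← R3 − 38/13·R4.
Reading off the reduced rows gives x1 = -1, x2 = -6, x3 = 0, x4 = 0.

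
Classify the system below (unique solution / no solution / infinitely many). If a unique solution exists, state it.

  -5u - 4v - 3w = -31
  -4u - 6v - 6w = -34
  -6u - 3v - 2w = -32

u = 4, v = 2, w = 1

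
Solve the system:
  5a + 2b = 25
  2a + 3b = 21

Row-reduce the augmented matrix:
R1 ← R1 / (5).
R2 ← R2 − 2·R1.
R2 ← R2 / (11/5).
R1 ← R1 − 2/5·R2.
Reading off the reduced rows gives a = 3, b = 5.

a = 3, b = 5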